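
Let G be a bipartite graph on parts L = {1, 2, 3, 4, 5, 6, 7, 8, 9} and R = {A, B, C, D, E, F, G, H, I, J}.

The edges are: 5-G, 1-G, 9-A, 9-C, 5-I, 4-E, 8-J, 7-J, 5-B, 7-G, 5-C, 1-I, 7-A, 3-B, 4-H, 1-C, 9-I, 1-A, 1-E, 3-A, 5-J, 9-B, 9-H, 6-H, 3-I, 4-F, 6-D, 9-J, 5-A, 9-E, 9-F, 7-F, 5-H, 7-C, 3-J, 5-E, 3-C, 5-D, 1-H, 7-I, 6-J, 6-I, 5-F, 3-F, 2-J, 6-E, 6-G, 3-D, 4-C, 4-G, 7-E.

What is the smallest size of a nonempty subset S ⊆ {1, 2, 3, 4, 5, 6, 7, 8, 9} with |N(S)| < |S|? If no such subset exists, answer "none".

Take S = {2, 8}. Its neighbourhood is {J}, so |N(S)| = 1 < |S| = 2.
No single vertex violates Hall's condition since each has at least one neighbour, so 2 is the minimum.

2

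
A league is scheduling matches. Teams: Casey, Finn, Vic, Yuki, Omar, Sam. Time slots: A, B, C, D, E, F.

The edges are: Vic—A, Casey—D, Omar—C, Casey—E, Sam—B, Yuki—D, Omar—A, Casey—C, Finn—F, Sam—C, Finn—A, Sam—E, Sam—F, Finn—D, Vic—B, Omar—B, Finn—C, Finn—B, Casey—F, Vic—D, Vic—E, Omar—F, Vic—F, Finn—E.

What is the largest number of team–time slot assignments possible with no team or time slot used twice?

6

A valid assignment of size 6: Casey–C, Finn–E, Vic–A, Yuki–D, Omar–F, Sam–B.
This saturates every team, so 6 is the maximum.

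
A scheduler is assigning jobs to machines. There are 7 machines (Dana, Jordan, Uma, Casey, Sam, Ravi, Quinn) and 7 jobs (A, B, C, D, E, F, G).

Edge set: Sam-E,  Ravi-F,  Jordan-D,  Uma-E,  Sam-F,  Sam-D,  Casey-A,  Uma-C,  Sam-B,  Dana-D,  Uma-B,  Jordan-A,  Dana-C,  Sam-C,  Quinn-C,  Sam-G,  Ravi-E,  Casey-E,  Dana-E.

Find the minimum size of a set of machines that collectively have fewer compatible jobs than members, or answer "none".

A matching saturating every machine exists, for instance Dana→E, Jordan→D, Uma→B, Casey→A, Sam→G, Ravi→F, Quinn→C.
By Hall's marriage theorem, this means |N(S)| ≥ |S| for every subset S, so no violating subset exists.

none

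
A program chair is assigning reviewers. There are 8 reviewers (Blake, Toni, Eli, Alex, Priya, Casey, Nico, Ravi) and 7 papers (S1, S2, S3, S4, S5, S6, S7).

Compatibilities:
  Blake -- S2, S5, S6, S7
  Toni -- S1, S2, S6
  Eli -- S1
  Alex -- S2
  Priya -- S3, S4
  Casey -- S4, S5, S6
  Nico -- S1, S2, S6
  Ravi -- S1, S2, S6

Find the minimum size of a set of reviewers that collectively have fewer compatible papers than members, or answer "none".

4

Take S = {Toni, Eli, Alex, Nico}. Its neighbourhood is {S1, S2, S6}, so |N(S)| = 3 < |S| = 4.
Every subset of size less than 4 has at least as many neighbours as members, so 4 is the minimum.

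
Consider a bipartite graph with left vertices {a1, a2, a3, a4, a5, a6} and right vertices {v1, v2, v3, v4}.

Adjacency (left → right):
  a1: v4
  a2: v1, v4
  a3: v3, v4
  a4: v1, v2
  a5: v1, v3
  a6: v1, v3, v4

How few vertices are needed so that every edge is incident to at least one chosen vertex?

A maximum matching has 4 edges (e.g. a1–v4, a2–v1, a3–v3, a4–v2).
By König's theorem the minimum vertex cover has the same size. One such cover is {a4, v1, v3, v4}.

4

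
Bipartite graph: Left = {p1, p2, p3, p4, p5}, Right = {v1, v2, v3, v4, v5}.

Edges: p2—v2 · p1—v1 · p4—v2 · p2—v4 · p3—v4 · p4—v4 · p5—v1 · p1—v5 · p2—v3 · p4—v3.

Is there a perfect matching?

Yes

A valid assignment of size 5: p1-v5, p2-v3, p3-v4, p4-v2, p5-v1.
Every left vertex is matched, so this is a perfect matching.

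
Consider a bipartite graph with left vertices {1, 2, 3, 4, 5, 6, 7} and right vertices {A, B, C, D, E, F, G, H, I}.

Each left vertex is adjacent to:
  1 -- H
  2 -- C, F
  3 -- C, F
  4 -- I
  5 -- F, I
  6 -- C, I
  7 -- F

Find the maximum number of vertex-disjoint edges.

4

One maximum matching: 1-H, 2-C, 3-F, 4-I.
The set {2, 3, 4, 5, 6, 7} has only 3 neighbours ({C, F, I}), so by Hall's theorem at most 4 of the 7 left vertices can be matched.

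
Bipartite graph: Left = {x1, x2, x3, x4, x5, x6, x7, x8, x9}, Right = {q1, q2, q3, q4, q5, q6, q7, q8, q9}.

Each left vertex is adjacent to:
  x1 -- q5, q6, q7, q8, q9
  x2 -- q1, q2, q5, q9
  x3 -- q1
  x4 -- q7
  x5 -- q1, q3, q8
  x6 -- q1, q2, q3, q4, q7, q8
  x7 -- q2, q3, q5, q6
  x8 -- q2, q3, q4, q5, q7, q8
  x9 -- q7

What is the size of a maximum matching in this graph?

8

For example, pair x1→q9, x2→q2, x3→q1, x4→q7, x5→q3, x6→q8, x7→q6, x8→q4.
The set {x4, x9} has only 1 neighbour ({q7}), so by Hall's theorem at most 8 of the 9 left vertices can be matched.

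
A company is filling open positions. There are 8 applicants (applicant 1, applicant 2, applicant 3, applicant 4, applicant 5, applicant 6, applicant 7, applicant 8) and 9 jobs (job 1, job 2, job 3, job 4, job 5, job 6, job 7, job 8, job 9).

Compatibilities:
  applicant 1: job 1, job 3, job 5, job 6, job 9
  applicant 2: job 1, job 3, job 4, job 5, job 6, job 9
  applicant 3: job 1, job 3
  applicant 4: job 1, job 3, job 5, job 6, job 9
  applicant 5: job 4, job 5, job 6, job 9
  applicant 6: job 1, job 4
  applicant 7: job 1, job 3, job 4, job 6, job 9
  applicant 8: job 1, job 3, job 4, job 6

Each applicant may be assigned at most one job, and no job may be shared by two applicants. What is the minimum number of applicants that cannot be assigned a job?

A valid assignment of size 6: applicant 1–job 6, applicant 2–job 9, applicant 3–job 3, applicant 4–job 5, applicant 5–job 4, applicant 6–job 1.
The set {applicant 1, applicant 2, applicant 3, applicant 4, applicant 5, applicant 6, applicant 7, applicant 8} has only 6 neighbours ({job 1, job 3, job 4, job 5, job 6, job 9}), so by Hall's theorem at most 6 of the 8 applicants can be matched.
That matches 6 of the 8, leaving 2 unmatched; no matching can do better.

2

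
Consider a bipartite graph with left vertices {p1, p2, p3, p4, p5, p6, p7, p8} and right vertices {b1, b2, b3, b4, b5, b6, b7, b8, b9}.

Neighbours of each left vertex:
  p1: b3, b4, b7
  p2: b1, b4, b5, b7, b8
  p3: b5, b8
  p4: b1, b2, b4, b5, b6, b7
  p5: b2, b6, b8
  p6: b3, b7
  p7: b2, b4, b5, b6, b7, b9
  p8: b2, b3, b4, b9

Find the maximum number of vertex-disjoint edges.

8

A valid assignment of size 8: p1–b4, p2–b1, p3–b8, p4–b6, p5–b2, p6–b7, p7–b5, p8–b3.
All 8 left vertices are matched, so no larger matching exists.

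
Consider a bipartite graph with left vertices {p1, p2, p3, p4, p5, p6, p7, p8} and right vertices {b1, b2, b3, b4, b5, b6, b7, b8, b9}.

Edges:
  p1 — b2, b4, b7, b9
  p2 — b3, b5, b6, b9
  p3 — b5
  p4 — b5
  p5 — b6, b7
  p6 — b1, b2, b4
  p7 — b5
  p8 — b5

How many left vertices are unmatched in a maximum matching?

3

For example, pair p1→b7, p2→b3, p3→b5, p5→b6, p6→b4.
The set {p3, p4, p7, p8} has only 1 neighbour ({b5}), so by Hall's theorem at most 5 of the 8 left vertices can be matched.
That matches 5 of the 8, leaving 3 unmatched; no matching can do better.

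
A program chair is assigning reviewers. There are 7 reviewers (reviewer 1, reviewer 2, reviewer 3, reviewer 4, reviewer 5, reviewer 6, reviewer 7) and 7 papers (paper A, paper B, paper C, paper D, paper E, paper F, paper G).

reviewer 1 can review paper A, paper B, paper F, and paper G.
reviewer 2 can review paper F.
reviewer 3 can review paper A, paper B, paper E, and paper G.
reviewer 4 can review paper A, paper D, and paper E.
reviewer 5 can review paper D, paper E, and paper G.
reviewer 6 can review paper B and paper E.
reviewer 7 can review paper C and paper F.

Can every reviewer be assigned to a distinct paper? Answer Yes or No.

For example, pair reviewer 1-paper A, reviewer 2-paper F, reviewer 3-paper B, reviewer 4-paper D, reviewer 5-paper G, reviewer 6-paper E, reviewer 7-paper C.
All 7 reviewers are covered.

Yes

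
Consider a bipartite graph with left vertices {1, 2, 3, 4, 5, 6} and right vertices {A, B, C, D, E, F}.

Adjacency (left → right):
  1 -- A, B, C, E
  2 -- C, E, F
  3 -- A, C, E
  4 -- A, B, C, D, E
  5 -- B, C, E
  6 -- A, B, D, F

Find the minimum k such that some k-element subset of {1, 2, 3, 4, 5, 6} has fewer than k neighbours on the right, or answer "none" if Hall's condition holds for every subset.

A matching saturating every left vertex exists, for instance 1→C, 2→F, 3→A, 4→D, 5→E, 6→B.
By Hall's marriage theorem, this means |N(S)| ≥ |S| for every subset S, so no violating subset exists.

none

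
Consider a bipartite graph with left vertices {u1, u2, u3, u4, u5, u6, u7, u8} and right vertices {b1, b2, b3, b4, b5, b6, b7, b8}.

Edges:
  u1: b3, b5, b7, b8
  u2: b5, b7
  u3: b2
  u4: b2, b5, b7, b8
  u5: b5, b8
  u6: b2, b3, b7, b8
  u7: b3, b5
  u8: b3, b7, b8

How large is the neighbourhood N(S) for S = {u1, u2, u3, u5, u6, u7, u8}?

5

The union of neighbours of {u1, u2, u3, u5, u6, u7, u8} is {b2, b3, b5, b7, b8}, which has 5 elements.
Since |N(S)| = 5 < |S| = 7, Hall's condition fails for this subset.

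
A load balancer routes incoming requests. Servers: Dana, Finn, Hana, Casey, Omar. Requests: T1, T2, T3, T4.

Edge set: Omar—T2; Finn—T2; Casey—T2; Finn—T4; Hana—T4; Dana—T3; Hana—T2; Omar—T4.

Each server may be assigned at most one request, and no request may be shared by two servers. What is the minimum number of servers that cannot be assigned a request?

2

One maximum matching: Dana→T3, Finn→T4, Hana→T2.
The set {Finn, Hana, Casey, Omar} has only 2 neighbours ({T2, T4}), so by Hall's theorem at most 3 of the 5 servers can be matched.
That matches 3 of the 5, leaving 2 unmatched; no matching can do better.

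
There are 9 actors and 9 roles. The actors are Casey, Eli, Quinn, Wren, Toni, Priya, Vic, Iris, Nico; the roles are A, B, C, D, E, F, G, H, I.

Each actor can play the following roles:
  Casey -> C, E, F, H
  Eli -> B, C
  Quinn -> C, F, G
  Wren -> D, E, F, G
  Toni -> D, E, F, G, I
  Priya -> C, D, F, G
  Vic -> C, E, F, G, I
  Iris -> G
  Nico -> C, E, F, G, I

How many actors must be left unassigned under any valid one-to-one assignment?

1

A valid assignment of size 8: Casey→H, Eli→B, Quinn→C, Wren→D, Toni→I, Priya→F, Vic→E, Iris→G.
The set {Quinn, Wren, Toni, Priya, Vic, Iris, Nico} has only 6 neighbours ({C, D, E, F, G, I}), so by Hall's theorem at most 8 of the 9 actors can be matched.
That matches 8 of the 9, leaving 1 unmatched; no matching can do better.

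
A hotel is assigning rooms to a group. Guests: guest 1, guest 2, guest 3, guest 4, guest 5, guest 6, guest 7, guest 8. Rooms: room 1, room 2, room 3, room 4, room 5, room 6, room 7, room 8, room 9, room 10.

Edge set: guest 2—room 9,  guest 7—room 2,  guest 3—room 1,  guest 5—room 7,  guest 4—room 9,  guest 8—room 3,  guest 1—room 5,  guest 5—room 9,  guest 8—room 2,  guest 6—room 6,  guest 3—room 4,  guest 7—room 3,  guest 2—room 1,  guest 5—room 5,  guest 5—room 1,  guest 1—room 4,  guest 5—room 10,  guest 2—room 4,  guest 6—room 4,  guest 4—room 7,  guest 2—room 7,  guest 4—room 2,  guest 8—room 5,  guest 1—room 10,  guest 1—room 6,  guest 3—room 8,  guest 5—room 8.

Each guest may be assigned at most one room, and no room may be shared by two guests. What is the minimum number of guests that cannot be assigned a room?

One maximum matching: guest 1→room 6, guest 2→room 7, guest 3→room 8, guest 4→room 9, guest 5→room 5, guest 6→room 4, guest 7→room 2, guest 8→room 3.
All 8 guests are matched, so no larger matching exists.
That matches 8 of the 8, leaving 0 unmatched; no matching can do better.

0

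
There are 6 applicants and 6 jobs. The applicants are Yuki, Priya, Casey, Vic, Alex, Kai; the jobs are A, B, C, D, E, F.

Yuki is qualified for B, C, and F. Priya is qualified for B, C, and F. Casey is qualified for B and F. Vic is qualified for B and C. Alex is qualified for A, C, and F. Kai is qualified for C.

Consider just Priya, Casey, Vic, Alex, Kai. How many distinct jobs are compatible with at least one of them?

4

The union of neighbours of {Priya, Casey, Vic, Alex, Kai} is {A, B, C, F}, which has 4 elements.
Since |N(S)| = 4 < |S| = 5, Hall's condition fails for this subset.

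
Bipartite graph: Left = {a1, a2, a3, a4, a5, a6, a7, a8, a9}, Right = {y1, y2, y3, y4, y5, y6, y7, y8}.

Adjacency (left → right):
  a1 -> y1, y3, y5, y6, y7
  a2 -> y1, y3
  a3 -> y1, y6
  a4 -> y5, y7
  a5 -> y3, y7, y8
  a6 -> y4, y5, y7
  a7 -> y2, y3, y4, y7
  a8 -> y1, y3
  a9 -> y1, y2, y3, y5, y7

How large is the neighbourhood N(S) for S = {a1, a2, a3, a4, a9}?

The union of neighbours of {a1, a2, a3, a4, a9} is {y1, y2, y3, y5, y6, y7}, which has 6 elements.
Since |N(S)| = 6 ≥ |S| = 5, Hall's condition holds for this subset.

6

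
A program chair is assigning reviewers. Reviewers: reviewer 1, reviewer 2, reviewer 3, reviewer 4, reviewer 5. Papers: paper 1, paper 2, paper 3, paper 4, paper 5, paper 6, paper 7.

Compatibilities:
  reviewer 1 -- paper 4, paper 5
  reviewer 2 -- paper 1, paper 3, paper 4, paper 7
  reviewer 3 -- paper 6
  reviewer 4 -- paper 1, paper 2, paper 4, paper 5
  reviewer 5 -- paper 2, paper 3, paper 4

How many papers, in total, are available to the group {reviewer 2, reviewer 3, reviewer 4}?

The union of neighbours of {reviewer 2, reviewer 3, reviewer 4} is {paper 1, paper 2, paper 3, paper 4, paper 5, paper 6, paper 7}, which has 7 elements.
Since |N(S)| = 7 ≥ |S| = 3, Hall's condition holds for this subset.

7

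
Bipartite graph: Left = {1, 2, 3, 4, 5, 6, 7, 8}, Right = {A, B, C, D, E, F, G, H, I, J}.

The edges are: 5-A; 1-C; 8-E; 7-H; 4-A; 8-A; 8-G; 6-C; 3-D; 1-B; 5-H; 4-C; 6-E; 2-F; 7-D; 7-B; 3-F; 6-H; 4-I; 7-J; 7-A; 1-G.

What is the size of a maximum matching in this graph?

A valid assignment of size 8: 1–B, 2–F, 3–D, 4–A, 5–H, 6–C, 7–J, 8–E.
All 8 left vertices are matched, so no larger matching exists.

8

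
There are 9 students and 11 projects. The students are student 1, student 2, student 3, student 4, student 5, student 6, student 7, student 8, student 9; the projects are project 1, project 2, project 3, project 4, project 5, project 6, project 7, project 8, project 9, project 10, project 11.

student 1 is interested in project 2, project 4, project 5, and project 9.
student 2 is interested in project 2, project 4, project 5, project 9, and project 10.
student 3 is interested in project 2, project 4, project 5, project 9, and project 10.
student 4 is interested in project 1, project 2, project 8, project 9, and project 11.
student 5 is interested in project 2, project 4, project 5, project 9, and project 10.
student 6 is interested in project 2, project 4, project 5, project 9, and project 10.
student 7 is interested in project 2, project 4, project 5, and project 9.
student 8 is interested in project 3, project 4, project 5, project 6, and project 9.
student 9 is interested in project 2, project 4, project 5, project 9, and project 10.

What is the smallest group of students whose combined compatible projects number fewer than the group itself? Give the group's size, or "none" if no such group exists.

Take S = {student 1, student 2, student 3, student 5, student 6, student 7}. Its neighbourhood is {project 2, project 4, project 5, project 9, project 10}, so |N(S)| = 5 < |S| = 6.
Every subset of size less than 6 has at least as many neighbours as members, so 6 is the minimum.

6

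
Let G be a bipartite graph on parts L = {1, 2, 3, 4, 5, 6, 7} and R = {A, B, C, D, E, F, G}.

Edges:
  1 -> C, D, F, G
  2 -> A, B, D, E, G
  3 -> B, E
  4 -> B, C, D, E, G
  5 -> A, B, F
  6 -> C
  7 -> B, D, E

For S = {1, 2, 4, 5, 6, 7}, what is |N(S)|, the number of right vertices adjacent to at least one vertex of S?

The union of neighbours of {1, 2, 4, 5, 6, 7} is {A, B, C, D, E, F, G}, which has 7 elements.
Since |N(S)| = 7 ≥ |S| = 6, Hall's condition holds for this subset.

7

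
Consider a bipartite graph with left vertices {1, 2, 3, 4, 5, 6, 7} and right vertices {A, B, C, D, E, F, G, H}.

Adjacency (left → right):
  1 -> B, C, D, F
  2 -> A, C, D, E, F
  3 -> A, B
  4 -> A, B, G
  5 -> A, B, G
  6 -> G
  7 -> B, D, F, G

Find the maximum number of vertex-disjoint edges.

6

One maximum matching: 1–C, 2–E, 3–A, 4–G, 5–B, 7–F.
The set {3, 4, 5, 6} has only 3 neighbours ({A, B, G}), so by Hall's theorem at most 6 of the 7 left vertices can be matched.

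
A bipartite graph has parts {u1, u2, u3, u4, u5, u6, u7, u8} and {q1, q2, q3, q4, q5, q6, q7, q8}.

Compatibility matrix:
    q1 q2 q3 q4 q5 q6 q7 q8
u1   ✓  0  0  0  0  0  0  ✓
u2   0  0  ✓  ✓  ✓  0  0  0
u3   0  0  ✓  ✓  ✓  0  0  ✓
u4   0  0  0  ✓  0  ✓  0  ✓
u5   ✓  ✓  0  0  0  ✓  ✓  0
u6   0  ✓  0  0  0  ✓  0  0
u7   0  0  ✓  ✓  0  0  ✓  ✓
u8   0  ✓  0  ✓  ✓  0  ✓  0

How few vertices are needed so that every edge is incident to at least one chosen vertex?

A maximum matching has 8 edges (e.g. u1–q1, u2–q3, u3–q5, u4–q8, u5–q7, u6–q6, u7–q4, u8–q2).
By König's theorem the minimum vertex cover has the same size. One such cover is {u1, u2, u3, u4, u5, u6, u7, u8}.

8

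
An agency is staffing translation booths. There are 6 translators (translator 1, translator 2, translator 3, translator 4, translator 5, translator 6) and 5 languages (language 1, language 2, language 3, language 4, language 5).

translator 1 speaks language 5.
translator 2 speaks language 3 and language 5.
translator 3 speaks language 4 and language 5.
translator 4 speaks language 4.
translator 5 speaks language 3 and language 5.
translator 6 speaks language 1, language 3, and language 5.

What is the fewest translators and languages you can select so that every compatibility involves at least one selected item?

The 4 edges translator 1–language 5, translator 2–language 3, translator 3–language 4, translator 6–language 1 form a matching, so any vertex cover needs at least 4 vertices (one per matched edge).
Conversely {translator 6, language 3, language 4, language 5} meets every edge and has exactly 4 vertices, so 4 is optimal.

4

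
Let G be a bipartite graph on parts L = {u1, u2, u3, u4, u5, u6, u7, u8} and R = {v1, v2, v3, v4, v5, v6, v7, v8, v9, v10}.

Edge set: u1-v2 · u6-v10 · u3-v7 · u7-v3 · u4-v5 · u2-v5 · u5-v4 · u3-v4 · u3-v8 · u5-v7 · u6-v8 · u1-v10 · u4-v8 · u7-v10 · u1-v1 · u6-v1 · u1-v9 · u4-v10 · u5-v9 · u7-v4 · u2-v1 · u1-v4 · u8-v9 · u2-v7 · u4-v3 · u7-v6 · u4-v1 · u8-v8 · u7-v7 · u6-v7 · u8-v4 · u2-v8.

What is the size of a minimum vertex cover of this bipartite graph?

The 8 edges u1–v2, u2–v5, u3–v8, u4–v1, u5–v7, u6–v10, u7–v3, u8–v4 form a matching, so any vertex cover needs at least 8 vertices (one per matched edge).
Conversely {u1, u2, u3, u4, u5, u6, u7, u8} meets every edge and has exactly 8 vertices, so 8 is optimal.

8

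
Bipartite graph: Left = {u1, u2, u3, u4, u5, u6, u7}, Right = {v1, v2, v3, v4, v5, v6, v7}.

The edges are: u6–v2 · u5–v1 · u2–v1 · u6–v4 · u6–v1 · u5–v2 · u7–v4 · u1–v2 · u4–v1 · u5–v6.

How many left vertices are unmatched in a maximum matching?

A valid assignment of size 4: u1-v2, u2-v1, u5-v6, u6-v4.
The set {u1, u2, u3, u4, u6, u7} has only 3 neighbours ({v1, v2, v4}), so by Hall's theorem at most 4 of the 7 left vertices can be matched.
That matches 4 of the 7, leaving 3 unmatched; no matching can do better.

3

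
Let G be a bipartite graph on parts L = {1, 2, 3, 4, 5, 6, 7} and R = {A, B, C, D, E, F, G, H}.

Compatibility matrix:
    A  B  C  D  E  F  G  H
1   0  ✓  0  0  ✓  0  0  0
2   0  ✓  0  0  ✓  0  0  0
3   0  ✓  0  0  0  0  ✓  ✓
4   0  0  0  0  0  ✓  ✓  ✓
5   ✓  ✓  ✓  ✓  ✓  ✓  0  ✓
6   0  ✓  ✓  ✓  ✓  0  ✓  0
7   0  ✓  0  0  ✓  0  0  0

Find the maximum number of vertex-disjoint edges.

One maximum matching: 1→E, 2→B, 3→H, 4→F, 5→A, 6→G.
The set {1, 2, 7} has only 2 neighbours ({B, E}), so by Hall's theorem at most 6 of the 7 left vertices can be matched.

6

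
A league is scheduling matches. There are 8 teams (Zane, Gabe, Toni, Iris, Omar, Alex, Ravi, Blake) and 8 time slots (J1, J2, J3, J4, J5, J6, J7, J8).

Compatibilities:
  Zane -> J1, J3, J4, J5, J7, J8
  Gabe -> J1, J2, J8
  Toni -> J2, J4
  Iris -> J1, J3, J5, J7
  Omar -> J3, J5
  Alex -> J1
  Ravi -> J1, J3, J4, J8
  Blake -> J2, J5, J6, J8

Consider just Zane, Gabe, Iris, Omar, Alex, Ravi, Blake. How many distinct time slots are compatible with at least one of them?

8

The union of neighbours of {Zane, Gabe, Iris, Omar, Alex, Ravi, Blake} is {J1, J2, J3, J4, J5, J6, J7, J8}, which has 8 elements.
Since |N(S)| = 8 ≥ |S| = 7, Hall's condition holds for this subset.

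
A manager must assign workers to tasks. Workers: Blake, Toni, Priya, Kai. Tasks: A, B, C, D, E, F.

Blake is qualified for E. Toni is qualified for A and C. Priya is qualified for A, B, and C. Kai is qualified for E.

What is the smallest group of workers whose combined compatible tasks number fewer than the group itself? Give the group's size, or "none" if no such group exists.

Take S = {Blake, Kai}. Its neighbourhood is {E}, so |N(S)| = 1 < |S| = 2.
No single vertex violates Hall's condition since each has at least one neighbour, so 2 is the minimum.

2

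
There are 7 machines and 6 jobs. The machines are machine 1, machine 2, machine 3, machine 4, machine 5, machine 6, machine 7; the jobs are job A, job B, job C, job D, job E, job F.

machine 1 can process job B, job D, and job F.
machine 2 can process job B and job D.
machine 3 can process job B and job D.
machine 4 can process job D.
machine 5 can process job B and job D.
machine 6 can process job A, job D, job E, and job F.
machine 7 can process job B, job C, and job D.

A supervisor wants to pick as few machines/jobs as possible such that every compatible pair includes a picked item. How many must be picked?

{machine 1, machine 6, machine 7, job B, job D} is a vertex cover of size 5: every edge has an endpoint in this set.
No smaller cover exists because machine 1–job F, machine 2–job B, machine 3–job D, machine 6–job A, machine 7–job C is a matching of size 5, and a cover must include an endpoint of each of these disjoint edges (König's theorem).

5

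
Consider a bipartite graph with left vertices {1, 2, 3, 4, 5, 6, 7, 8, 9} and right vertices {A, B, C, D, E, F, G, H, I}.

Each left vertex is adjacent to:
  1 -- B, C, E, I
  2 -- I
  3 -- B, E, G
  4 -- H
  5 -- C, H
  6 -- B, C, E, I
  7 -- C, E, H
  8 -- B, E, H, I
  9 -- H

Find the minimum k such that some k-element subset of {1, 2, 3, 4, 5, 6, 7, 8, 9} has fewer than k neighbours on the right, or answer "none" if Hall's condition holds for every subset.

2

Take S = {4, 9}. Its neighbourhood is {H}, so |N(S)| = 1 < |S| = 2.
No single vertex violates Hall's condition since each has at least one neighbour, so 2 is the minimum.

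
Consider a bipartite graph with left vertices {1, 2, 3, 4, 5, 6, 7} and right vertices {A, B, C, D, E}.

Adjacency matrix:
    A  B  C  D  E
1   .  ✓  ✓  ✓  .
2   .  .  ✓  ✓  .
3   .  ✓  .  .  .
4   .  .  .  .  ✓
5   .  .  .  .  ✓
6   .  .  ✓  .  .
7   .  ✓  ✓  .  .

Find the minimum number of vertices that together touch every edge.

The 4 edges 1–C, 2–D, 3–B, 4–E form a matching, so any vertex cover needs at least 4 vertices (one per matched edge).
Conversely {B, C, D, E} meets every edge and has exactly 4 vertices, so 4 is optimal.

4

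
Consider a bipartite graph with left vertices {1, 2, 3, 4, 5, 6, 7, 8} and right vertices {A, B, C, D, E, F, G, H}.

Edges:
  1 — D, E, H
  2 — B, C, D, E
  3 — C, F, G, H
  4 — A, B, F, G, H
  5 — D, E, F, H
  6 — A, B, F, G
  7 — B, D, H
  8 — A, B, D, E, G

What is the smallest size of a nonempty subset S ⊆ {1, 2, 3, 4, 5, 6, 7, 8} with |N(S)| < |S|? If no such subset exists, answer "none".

A matching saturating every left vertex exists, for instance 1→D, 2→E, 3→C, 4→A, 5→H, 6→F, 7→B, 8→G.
By Hall's marriage theorem, this means |N(S)| ≥ |S| for every subset S, so no violating subset exists.

none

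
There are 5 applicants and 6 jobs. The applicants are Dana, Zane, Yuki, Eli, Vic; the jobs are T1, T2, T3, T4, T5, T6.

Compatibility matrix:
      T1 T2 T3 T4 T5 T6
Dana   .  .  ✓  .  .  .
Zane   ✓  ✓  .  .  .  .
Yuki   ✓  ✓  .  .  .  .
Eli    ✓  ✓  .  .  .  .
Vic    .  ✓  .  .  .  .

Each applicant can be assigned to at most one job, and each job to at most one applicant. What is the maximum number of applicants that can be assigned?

3

A valid assignment of size 3: Dana→T3, Zane→T1, Yuki→T2.
The set {Zane, Yuki, Eli, Vic} has only 2 neighbours ({T1, T2}), so by Hall's theorem at most 3 of the 5 applicants can be matched.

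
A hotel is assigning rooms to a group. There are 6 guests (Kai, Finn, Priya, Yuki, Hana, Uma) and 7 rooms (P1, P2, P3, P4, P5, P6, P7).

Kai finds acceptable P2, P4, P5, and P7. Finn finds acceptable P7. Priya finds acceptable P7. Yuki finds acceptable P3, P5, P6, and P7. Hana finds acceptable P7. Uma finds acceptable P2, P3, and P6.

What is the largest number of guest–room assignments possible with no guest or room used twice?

A valid assignment of size 4: Kai→P4, Finn→P7, Yuki→P5, Uma→P6.
The set {Finn, Priya, Hana} has only 1 neighbour ({P7}), so by Hall's theorem at most 4 of the 6 guests can be matched.

4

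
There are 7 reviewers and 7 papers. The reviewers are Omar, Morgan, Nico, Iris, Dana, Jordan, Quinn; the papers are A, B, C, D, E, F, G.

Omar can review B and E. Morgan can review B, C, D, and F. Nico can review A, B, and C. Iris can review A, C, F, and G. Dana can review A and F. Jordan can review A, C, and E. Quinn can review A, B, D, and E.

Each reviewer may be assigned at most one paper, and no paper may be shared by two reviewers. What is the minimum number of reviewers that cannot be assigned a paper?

0

A valid assignment of size 7: Omar-E, Morgan-D, Nico-A, Iris-G, Dana-F, Jordan-C, Quinn-B.
This saturates every reviewer, so 7 is the maximum.
That matches 7 of the 7, leaving 0 unmatched; no matching can do better.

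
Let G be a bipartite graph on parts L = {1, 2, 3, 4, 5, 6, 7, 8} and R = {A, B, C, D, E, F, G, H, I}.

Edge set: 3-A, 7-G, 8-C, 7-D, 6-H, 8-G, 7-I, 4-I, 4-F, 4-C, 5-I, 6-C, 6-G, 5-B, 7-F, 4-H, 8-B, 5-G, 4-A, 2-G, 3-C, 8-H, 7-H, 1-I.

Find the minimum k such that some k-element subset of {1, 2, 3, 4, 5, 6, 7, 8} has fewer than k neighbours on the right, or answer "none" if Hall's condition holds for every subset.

none

A matching saturating every left vertex exists, for instance 1→I, 2→G, 3→A, 4→F, 5→B, 6→H, 7→D, 8→C.
By Hall's marriage theorem, this means |N(S)| ≥ |S| for every subset S, so no violating subset exists.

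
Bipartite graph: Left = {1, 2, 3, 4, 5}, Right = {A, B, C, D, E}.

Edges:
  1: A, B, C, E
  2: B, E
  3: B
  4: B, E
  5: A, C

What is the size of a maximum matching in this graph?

4

For example, pair 1-A, 2-E, 3-B, 5-C.
The set {2, 3, 4} has only 2 neighbours ({B, E}), so by Hall's theorem at most 4 of the 5 left vertices can be matched.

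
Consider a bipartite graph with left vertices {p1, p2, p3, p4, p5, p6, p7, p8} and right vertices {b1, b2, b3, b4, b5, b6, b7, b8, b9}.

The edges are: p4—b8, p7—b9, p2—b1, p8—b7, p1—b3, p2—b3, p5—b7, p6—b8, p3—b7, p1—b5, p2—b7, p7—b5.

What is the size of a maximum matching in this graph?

A valid assignment of size 5: p1–b3, p2–b1, p3–b7, p4–b8, p7–b5.
The set {p3, p4, p5, p6, p8} has only 2 neighbours ({b7, b8}), so by Hall's theorem at most 5 of the 8 left vertices can be matched.

5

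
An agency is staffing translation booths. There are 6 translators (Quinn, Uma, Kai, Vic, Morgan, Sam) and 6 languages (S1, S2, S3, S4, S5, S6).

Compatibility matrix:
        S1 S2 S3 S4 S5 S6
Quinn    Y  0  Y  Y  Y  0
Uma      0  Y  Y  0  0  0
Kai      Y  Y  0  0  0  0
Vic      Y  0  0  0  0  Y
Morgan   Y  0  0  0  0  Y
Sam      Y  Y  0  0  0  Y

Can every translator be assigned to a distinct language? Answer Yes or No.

The set {Kai, Vic, Morgan, Sam} has only 3 neighbours ({S1, S2, S6}), so by Hall's theorem at most 5 of the 6 translators can be matched.
Hence no matching covers every translator.

No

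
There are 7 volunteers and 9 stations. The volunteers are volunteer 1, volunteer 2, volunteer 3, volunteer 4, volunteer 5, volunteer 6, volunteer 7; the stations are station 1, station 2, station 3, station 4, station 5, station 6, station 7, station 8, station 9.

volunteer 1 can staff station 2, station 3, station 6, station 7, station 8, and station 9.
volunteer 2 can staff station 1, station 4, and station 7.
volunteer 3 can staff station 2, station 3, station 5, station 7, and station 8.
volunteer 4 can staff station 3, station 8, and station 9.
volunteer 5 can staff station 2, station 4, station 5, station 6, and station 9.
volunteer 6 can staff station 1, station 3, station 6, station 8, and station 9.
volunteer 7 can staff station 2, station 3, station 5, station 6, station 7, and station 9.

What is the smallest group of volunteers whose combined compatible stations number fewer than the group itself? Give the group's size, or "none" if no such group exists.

A matching saturating every volunteer exists, for instance volunteer 1→station 8, volunteer 2→station 1, volunteer 3→station 2, volunteer 4→station 3, volunteer 5→station 9, volunteer 6→station 6, volunteer 7→station 7.
By Hall's marriage theorem, this means |N(S)| ≥ |S| for every subset S, so no violating subset exists.

none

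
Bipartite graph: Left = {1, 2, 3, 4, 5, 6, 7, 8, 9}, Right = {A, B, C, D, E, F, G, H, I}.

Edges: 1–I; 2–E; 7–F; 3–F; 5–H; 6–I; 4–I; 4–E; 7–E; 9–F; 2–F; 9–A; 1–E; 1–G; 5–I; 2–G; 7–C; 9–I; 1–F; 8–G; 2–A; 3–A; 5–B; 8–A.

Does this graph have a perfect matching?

No

The set {1, 2, 3, 4, 6, 8, 9} has only 5 neighbours ({A, E, F, G, I}), so by Hall's theorem at most 7 of the 9 left vertices can be matched.
Hence no matching covers every left vertex.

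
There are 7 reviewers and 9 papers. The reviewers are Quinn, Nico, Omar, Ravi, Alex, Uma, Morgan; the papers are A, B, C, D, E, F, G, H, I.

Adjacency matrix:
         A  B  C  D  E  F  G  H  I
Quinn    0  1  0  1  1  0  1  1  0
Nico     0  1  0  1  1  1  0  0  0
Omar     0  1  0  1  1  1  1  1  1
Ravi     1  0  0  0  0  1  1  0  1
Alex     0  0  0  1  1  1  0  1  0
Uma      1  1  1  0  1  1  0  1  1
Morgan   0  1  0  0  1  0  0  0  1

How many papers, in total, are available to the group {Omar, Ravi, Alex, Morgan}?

The union of neighbours of {Omar, Ravi, Alex, Morgan} is {A, B, D, E, F, G, H, I}, which has 8 elements.
Since |N(S)| = 8 ≥ |S| = 4, Hall's condition holds for this subset.

8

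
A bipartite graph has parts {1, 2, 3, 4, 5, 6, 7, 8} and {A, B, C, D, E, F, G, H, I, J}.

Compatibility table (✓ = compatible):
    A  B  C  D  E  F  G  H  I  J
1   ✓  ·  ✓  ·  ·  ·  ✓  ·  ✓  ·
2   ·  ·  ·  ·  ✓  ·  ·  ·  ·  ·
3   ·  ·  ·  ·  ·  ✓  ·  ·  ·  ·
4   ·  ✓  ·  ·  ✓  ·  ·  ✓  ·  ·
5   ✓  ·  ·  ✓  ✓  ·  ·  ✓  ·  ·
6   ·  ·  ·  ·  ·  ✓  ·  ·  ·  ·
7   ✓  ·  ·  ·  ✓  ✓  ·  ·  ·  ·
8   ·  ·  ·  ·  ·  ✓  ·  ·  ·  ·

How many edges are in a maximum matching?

For example, pair 1-I, 2-E, 3-F, 4-B, 5-D, 7-A.
The set {3, 6, 8} has only 1 neighbour ({F}), so by Hall's theorem at most 6 of the 8 left vertices can be matched.

6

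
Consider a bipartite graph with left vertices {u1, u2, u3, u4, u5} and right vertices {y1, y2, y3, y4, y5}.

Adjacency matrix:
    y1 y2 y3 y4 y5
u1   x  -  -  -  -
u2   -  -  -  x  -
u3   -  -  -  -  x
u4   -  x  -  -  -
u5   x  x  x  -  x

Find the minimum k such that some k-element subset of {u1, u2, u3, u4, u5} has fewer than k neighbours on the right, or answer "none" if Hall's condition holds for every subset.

A matching saturating every left vertex exists, for instance u1→y1, u2→y4, u3→y5, u4→y2, u5→y3.
By Hall's marriage theorem, this means |N(S)| ≥ |S| for every subset S, so no violating subset exists.

none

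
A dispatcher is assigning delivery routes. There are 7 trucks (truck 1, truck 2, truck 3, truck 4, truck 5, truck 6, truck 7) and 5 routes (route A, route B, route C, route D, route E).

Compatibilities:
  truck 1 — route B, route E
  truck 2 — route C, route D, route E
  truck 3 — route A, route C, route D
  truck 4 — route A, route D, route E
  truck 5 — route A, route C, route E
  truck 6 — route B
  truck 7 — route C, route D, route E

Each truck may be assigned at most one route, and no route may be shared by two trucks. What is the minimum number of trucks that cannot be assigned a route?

One maximum matching: truck 1→route B, truck 2→route C, truck 3→route A, truck 4→route D, truck 5→route E.
The set {truck 1, truck 2, truck 3, truck 4, truck 5, truck 6, truck 7} has only 5 neighbours ({route A, route B, route C, route D, route E}), so by Hall's theorem at most 5 of the 7 trucks can be matched.
That matches 5 of the 7, leaving 2 unmatched; no matching can do better.

2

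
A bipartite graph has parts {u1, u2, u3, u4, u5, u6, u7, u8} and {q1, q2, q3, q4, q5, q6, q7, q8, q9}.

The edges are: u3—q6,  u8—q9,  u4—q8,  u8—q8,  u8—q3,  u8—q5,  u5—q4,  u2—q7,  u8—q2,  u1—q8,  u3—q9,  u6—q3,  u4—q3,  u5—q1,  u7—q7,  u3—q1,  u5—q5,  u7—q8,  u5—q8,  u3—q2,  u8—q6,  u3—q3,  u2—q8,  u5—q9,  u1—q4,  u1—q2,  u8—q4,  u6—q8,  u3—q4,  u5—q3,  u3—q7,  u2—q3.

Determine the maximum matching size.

For example, pair u1–q2, u2–q7, u3–q6, u4–q3, u5–q4, u6–q8, u8–q9.
The set {u2, u4, u6, u7} has only 3 neighbours ({q3, q7, q8}), so by Hall's theorem at most 7 of the 8 left vertices can be matched.

7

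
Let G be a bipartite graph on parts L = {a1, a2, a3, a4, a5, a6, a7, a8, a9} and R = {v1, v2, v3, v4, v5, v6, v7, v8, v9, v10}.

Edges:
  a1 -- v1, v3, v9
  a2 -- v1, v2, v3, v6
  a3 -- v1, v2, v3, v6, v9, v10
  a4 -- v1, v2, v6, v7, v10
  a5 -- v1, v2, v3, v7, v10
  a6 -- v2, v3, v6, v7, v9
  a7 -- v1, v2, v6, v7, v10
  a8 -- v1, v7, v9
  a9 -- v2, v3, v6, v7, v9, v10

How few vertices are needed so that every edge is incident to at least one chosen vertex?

7

The 7 edges a1–v3, a2–v1, a3–v9, a4–v2, a5–v7, a6–v6, a7–v10 form a matching, so any vertex cover needs at least 7 vertices (one per matched edge).
Conversely {v1, v2, v3, v6, v7, v9, v10} meets every edge and has exactly 7 vertices, so 7 is optimal.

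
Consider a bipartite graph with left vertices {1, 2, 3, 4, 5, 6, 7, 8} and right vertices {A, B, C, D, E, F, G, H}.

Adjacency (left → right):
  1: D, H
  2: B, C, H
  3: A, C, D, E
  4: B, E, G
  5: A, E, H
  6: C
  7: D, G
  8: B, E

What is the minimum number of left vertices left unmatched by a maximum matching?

1

For example, pair 1–D, 2–H, 3–A, 4–B, 5–E, 6–C, 7–G.
The set {1, 2, 3, 4, 5, 6, 7, 8} has only 7 neighbours ({A, B, C, D, E, G, H}), so by Hall's theorem at most 7 of the 8 left vertices can be matched.
That matches 7 of the 8, leaving 1 unmatched; no matching can do better.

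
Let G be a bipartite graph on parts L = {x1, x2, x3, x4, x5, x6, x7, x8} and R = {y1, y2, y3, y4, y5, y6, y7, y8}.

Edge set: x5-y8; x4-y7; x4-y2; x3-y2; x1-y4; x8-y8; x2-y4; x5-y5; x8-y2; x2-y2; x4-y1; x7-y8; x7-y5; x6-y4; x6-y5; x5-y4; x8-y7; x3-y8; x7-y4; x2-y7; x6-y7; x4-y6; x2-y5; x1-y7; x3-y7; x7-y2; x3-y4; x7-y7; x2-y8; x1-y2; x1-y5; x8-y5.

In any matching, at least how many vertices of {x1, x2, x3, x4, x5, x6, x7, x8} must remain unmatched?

For example, pair x1–y5, x2–y2, x3–y8, x4–y1, x5–y4, x6–y7.
The set {x1, x2, x3, x5, x6, x7, x8} has only 5 neighbours ({y2, y4, y5, y7, y8}), so by Hall's theorem at most 6 of the 8 left vertices can be matched.
That matches 6 of the 8, leaving 2 unmatched; no matching can do better.

2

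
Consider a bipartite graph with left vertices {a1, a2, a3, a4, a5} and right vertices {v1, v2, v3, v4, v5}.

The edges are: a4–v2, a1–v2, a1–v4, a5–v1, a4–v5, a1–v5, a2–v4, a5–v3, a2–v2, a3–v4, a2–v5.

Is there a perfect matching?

No

The set {a1, a2, a3, a4} has only 3 neighbours ({v2, v4, v5}), so by Hall's theorem at most 4 of the 5 left vertices can be matched.
Hence no matching covers every left vertex.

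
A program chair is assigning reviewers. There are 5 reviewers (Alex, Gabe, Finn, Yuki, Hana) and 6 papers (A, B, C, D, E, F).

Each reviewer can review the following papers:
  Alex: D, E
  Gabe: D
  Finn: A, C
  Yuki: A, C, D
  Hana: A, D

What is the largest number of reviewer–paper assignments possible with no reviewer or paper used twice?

For example, pair Alex–E, Gabe–D, Finn–A, Yuki–C.
The set {Gabe, Finn, Yuki, Hana} has only 3 neighbours ({A, C, D}), so by Hall's theorem at most 4 of the 5 reviewers can be matched.

4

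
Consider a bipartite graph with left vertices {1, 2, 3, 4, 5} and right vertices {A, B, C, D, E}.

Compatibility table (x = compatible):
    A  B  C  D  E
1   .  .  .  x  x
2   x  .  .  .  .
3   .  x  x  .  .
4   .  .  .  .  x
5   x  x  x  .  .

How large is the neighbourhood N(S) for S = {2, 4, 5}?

The union of neighbours of {2, 4, 5} is {A, B, C, E}, which has 4 elements.
Since |N(S)| = 4 ≥ |S| = 3, Hall's condition holds for this subset.

4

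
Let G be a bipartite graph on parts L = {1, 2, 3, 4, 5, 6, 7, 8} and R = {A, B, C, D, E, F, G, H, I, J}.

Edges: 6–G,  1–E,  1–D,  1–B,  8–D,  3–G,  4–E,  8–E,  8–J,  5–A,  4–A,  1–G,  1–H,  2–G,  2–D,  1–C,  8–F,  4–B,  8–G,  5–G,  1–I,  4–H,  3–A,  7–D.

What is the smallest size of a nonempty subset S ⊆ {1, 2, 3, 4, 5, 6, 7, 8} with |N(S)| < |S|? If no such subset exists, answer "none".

Take S = {2, 6, 7}. Its neighbourhood is {D, G}, so |N(S)| = 2 < |S| = 3.
Every subset of size less than 3 has at least as many neighbours as members, so 3 is the minimum.

3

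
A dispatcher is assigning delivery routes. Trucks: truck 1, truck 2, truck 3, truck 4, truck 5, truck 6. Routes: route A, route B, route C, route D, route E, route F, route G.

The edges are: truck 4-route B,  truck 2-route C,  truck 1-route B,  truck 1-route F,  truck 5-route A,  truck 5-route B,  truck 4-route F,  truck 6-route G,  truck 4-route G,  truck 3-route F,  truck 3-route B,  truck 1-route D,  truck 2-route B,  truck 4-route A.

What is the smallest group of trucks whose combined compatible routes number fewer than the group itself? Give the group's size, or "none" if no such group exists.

A matching saturating every truck exists, for instance truck 1→route D, truck 2→route C, truck 3→route F, truck 4→route B, truck 5→route A, truck 6→route G.
By Hall's marriage theorem, this means |N(S)| ≥ |S| for every subset S, so no violating subset exists.

none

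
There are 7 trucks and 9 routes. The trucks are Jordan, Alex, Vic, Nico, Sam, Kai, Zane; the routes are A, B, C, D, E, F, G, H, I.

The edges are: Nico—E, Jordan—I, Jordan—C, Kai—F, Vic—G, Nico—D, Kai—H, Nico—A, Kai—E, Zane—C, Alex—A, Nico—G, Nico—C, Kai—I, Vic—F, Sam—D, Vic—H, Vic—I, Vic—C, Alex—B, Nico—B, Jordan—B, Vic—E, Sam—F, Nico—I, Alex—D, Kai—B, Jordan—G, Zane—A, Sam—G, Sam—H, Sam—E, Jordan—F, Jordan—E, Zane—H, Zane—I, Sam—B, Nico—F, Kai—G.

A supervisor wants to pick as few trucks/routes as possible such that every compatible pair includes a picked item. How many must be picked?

7

The 7 edges Jordan–B, Alex–D, Vic–H, Nico–A, Sam–E, Kai–G, Zane–I form a matching, so any vertex cover needs at least 7 vertices (one per matched edge).
Conversely {Jordan, Alex, Vic, Nico, Sam, Kai, Zane} meets every edge and has exactly 7 vertices, so 7 is optimal.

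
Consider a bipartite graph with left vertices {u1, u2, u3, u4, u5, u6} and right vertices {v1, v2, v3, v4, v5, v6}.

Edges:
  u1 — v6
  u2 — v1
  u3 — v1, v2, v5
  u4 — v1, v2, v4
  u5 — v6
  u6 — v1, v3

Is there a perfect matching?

The set {u1, u5} has only 1 neighbour ({v6}), so by Hall's theorem at most 5 of the 6 left vertices can be matched.
Hence no matching covers every left vertex.

No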